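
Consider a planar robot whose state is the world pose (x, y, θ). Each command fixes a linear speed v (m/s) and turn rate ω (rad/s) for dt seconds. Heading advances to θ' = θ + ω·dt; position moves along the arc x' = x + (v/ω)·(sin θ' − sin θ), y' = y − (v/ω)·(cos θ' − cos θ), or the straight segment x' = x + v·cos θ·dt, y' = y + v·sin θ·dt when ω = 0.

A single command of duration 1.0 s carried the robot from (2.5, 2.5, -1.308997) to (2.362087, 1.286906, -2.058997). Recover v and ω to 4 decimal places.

Δθ = -2.058997 − -1.308997 = -0.750000
ω = Δθ/dt = -0.750000/1.0 = -0.7500
R = −Δy/(cos θ' − cos θ) = -1.6667
v = R·ω = -1.6667·-0.7500 = 1.2500

v = 1.2500, ω = -0.7500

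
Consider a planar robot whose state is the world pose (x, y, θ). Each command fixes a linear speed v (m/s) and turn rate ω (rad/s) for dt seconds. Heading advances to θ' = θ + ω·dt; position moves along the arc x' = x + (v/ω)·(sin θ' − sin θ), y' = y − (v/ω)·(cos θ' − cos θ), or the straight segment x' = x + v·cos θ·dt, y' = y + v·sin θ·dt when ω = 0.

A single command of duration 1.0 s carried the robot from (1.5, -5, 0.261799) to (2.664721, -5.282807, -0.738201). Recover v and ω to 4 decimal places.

Δθ = -0.738201 − 0.261799 = -1.000000
ω = Δθ/dt = -1.000000/1.0 = -1.0000
R = Δx/(sin θ' − sin θ) = -1.2500
v = R·ω = -1.2500·-1.0000 = 1.2500

v = 1.2500, ω = -1.0000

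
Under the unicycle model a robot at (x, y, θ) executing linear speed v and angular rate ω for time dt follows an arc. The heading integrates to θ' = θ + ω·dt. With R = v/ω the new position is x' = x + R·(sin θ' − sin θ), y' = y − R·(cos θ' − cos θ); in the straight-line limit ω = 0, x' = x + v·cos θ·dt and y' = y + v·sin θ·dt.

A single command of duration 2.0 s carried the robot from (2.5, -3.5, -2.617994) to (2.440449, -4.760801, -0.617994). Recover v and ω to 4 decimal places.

v = 0.7500, ω = 1.0000

Δθ = -0.617994 − -2.617994 = 2.000000
ω = Δθ/dt = 2.000000/2.0 = 1.0000
R = −Δy/(cos θ' − cos θ) = 0.7500
v = R·ω = 0.7500·1.0000 = 0.7500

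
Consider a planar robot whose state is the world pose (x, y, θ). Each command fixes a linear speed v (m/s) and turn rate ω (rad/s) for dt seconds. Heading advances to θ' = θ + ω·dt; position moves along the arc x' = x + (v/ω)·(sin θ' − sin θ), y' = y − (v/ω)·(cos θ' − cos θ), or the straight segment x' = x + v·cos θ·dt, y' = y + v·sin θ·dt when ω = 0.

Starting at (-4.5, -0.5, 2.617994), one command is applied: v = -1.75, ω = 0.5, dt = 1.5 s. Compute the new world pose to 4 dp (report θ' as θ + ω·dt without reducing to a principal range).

(-1.9643, -0.8796, 3.3680)

θ' = 2.6180 + 0.5·1.5 = 3.3680
R = v/ω = -1.75/0.5 = -3.5000
x' = -4.5 + -3.5000·(sin 3.3680 − sin 2.6180) = -1.9643
y' = -0.5 − -3.5000·(cos 3.3680 − cos 2.6180) = -0.8796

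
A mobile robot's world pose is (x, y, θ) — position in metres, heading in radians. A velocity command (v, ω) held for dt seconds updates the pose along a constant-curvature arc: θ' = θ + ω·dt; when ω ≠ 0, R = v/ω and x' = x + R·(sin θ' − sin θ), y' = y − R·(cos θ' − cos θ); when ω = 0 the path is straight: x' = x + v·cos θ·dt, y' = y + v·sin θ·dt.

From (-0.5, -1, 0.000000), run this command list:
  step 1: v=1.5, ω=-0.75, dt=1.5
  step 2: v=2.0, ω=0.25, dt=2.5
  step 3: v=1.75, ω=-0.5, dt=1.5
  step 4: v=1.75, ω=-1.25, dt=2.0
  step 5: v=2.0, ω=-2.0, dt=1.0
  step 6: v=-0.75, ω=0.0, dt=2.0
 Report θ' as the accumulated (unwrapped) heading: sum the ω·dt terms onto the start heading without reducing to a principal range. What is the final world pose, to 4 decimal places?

(2.9735, -8.3477, -5.7500)

step 1: θ'=-1.1250 (R=-2.0000) → pose (1.3045, -2.1376, -1.1250)
step 2: θ'=-0.5000 (R=8.0000) → pose (4.6873, -5.7089, -0.5000)
step 3: θ'=-1.2500 (R=-3.5000) → pose (6.3307, -7.6768, -1.2500)
step 4: θ'=-3.7500 (R=-1.4000) → pose (4.2020, -9.2670, -3.7500)
step 5: θ'=-5.7500 (R=-1.0000) → pose (4.2652, -7.5853, -5.7500)
step 6: θ'=-5.7500 (straight) → pose (2.9735, -8.3477, -5.7500)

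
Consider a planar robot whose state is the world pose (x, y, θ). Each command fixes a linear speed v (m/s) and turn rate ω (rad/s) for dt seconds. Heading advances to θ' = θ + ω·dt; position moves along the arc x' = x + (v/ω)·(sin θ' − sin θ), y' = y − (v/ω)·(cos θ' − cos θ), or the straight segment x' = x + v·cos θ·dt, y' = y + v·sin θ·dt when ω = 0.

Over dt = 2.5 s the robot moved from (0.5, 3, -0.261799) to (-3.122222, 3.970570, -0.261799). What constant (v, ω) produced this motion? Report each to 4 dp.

v = -1.5000, ω = 0.0000

Δθ = -0.261799 − -0.261799 = 0.000000
ω = Δθ/dt = 0.000000/2.5 = 0.0000
ω = 0 → v = (Δx·cos θ + Δy·sin θ)/dt = -1.5000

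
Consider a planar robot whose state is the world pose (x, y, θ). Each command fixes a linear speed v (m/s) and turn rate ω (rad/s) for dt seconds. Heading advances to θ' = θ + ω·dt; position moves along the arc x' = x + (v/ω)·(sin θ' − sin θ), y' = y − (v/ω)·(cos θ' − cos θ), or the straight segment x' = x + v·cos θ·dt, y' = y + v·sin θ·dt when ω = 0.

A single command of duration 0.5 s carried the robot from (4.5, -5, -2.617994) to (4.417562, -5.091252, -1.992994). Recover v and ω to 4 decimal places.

Δθ = -1.992994 − -2.617994 = 0.625000
ω = Δθ/dt = 0.625000/0.5 = 1.2500
R = −Δy/(cos θ' − cos θ) = 0.2000
v = R·ω = 0.2000·1.2500 = 0.2500

v = 0.2500, ω = 1.2500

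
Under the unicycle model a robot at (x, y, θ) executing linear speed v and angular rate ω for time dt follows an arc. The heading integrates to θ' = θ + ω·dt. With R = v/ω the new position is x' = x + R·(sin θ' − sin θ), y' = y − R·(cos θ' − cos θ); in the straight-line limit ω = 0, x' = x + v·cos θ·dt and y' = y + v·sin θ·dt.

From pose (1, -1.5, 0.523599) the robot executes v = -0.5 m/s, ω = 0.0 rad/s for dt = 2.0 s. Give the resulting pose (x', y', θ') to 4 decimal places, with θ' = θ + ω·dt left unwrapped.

(0.1340, -2.0000, 0.5236)

θ' = 0.5236 + 0.0·2.0 = 0.5236
ω = 0 → straight: x' = 1 + -0.5·cos(0.5236)·2.0 = 0.1340
y' = -1.5 + -0.5·sin(0.5236)·2.0 = -2.0000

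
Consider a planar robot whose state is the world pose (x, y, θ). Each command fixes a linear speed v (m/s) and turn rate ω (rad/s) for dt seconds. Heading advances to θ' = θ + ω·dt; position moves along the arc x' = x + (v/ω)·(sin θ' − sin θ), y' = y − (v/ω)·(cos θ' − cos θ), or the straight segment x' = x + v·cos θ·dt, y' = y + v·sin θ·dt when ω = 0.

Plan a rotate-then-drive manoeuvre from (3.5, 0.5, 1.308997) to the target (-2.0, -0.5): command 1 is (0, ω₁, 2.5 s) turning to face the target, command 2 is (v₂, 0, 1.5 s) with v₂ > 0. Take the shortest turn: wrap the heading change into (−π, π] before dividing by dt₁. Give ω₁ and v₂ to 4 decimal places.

heading to target = atan2(-0.5−0.5, -2−3.5) = -2.9617
Δθ = wrap(-2.9617 − 1.3090) = 2.0124; ω₁ = Δθ/dt₁ = 0.8050
distance = √((-2−3.5)² + (-0.5−0.5)²) = 5.5902; v₂ = distance/dt₂ = 3.7268

ω₁ = 0.8050, v₂ = 3.7268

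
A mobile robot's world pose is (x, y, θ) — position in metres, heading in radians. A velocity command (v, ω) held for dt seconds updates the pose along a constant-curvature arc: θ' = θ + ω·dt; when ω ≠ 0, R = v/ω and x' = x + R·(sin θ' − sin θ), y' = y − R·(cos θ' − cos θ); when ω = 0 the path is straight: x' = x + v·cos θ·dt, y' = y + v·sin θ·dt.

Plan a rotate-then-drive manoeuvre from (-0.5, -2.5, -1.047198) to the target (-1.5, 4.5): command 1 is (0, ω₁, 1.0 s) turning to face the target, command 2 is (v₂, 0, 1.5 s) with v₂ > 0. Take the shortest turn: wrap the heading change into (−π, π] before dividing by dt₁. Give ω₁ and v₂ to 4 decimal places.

heading to target = atan2(4.5−-2.5, -1.5−-0.5) = 1.7127
Δθ = wrap(1.7127 − -1.0472) = 2.7599; ω₁ = Δθ/dt₁ = 2.7599
distance = √((-1.5−-0.5)² + (4.5−-2.5)²) = 7.0711; v₂ = distance/dt₂ = 4.7140

ω₁ = 2.7599, v₂ = 4.7140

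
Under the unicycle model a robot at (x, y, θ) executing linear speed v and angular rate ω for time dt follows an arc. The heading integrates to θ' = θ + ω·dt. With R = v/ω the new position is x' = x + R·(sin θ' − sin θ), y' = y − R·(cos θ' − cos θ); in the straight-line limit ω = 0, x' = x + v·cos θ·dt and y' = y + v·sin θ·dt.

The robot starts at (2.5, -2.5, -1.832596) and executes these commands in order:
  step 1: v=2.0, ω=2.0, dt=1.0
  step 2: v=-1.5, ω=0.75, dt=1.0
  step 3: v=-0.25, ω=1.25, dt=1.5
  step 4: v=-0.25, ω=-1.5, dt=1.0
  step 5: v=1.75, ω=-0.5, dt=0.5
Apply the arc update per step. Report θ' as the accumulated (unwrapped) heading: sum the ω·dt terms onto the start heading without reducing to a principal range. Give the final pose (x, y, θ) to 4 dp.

step 1: θ'=0.1674 (R=1.0000) → pose (3.6325, -3.7448, 0.1674)
step 2: θ'=0.9174 (R=-2.0000) → pose (2.3777, -4.5011, 0.9174)
step 3: θ'=2.7924 (R=-0.2000) → pose (2.4681, -4.8106, 2.7924)
step 4: θ'=1.2924 (R=0.1667) → pose (2.5713, -5.0130, 1.2924)
step 5: θ'=1.0424 (R=-3.5000) → pose (2.9139, -4.2104, 1.0424)

(2.9139, -4.2104, 1.0424)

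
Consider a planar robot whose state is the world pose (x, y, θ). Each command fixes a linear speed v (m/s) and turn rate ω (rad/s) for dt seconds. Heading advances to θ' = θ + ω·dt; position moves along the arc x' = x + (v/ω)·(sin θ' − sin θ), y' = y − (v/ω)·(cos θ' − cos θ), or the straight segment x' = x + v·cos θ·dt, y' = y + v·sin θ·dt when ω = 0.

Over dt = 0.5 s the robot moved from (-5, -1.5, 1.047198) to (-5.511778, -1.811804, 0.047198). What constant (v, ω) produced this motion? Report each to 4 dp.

Δθ = 0.047198 − 1.047198 = -1.000000
ω = Δθ/dt = -1.000000/0.5 = -2.0000
R = Δx/(sin θ' − sin θ) = 0.6250
v = R·ω = 0.6250·-2.0000 = -1.2500

v = -1.2500, ω = -2.0000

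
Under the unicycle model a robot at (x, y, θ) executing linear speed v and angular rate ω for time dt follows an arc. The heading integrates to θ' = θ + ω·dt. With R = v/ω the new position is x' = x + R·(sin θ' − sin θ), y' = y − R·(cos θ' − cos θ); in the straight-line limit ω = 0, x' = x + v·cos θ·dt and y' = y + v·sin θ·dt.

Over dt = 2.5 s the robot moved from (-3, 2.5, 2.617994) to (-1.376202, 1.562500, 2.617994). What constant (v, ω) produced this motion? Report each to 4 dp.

v = -0.7500, ω = 0.0000

Δθ = 2.617994 − 2.617994 = 0.000000
ω = Δθ/dt = 0.000000/2.5 = 0.0000
ω = 0 → v = (Δx·cos θ + Δy·sin θ)/dt = -0.7500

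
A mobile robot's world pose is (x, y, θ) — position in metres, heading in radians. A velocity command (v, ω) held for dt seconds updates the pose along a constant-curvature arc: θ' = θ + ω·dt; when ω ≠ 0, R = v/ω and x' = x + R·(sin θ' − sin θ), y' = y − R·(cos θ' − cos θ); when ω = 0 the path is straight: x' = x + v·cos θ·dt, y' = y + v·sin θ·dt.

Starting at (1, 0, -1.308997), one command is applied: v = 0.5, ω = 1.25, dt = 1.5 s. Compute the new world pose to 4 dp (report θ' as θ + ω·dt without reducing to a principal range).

(1.6009, -0.2341, 0.5660)

θ' = -1.3090 + 1.25·1.5 = 0.5660
R = v/ω = 0.5/1.25 = 0.4000
x' = 1 + 0.4000·(sin 0.5660 − sin -1.3090) = 1.6009
y' = 0 − 0.4000·(cos 0.5660 − cos -1.3090) = -0.2341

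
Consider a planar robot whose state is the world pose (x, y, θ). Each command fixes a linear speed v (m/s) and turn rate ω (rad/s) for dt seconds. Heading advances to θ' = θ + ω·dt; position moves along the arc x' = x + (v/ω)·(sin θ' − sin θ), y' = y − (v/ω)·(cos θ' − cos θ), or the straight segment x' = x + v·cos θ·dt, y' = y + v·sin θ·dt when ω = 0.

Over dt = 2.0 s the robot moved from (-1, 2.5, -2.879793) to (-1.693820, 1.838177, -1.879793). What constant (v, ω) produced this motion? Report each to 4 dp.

v = 0.5000, ω = 0.5000

Δθ = -1.879793 − -2.879793 = 1.000000
ω = Δθ/dt = 1.000000/2.0 = 0.5000
R = Δx/(sin θ' − sin θ) = 1.0000
v = R·ω = 1.0000·0.5000 = 0.5000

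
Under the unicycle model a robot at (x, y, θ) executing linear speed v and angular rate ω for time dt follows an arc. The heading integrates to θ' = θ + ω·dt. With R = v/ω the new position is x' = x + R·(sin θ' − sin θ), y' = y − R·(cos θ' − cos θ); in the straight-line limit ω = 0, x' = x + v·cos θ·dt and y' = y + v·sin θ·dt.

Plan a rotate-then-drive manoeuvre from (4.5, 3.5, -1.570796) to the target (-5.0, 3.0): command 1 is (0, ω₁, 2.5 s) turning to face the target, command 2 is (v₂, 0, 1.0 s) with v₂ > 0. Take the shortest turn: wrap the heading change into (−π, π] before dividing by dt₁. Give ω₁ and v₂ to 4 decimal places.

heading to target = atan2(3−3.5, -5−4.5) = -3.0890
Δθ = wrap(-3.0890 − -1.5708) = -1.5182; ω₁ = Δθ/dt₁ = -0.6073
distance = √((-5−4.5)² + (3−3.5)²) = 9.5131; v₂ = distance/dt₂ = 9.5131

ω₁ = -0.6073, v₂ = 9.5131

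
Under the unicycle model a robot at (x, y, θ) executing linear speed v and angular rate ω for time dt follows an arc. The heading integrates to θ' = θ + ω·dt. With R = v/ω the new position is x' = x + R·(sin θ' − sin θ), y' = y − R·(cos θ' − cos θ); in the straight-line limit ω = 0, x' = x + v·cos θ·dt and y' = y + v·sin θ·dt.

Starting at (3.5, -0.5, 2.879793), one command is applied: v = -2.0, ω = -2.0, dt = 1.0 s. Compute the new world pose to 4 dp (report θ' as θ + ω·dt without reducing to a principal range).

θ' = 2.8798 + -2.0·1.0 = 0.8798
R = v/ω = -2.0/-2.0 = 1.0000
x' = 3.5 + 1.0000·(sin 0.8798 − sin 2.8798) = 4.0118
y' = -0.5 − 1.0000·(cos 0.8798 − cos 2.8798) = -2.1032

(4.0118, -2.1032, 0.8798)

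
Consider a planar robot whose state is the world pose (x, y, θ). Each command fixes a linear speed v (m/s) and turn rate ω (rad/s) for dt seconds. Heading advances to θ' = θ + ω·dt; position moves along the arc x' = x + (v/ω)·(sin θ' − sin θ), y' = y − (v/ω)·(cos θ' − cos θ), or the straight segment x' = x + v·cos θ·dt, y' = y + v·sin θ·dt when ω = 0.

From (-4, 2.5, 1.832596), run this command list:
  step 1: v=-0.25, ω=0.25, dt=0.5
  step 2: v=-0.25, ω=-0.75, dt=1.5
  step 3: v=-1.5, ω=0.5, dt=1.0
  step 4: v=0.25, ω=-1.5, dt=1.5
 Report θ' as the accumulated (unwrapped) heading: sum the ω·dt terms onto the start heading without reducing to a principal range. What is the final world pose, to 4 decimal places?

(-4.4243, 0.7825, -0.9174)

step 1: θ'=1.9576 (R=-1.0000) → pose (-3.9602, 2.3816, 1.9576)
step 2: θ'=0.8326 (R=0.3333) → pose (-4.0223, 2.0315, 0.8326)
step 3: θ'=1.3326 (R=-3.0000) → pose (-4.7186, 0.7205, 1.3326)
step 4: θ'=-0.9174 (R=-0.1667) → pose (-4.4243, 0.7825, -0.9174)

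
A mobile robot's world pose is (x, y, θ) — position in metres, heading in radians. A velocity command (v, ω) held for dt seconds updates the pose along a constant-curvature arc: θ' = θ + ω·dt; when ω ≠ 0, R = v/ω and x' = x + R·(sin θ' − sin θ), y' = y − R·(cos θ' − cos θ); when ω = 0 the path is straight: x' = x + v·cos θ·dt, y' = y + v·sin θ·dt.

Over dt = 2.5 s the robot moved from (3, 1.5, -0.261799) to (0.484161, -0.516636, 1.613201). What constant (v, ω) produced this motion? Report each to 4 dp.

Δθ = 1.613201 − -0.261799 = 1.875000
ω = Δθ/dt = 1.875000/2.5 = 0.7500
R = Δx/(sin θ' − sin θ) = -2.0000
v = R·ω = -2.0000·0.7500 = -1.5000

v = -1.5000, ω = 0.7500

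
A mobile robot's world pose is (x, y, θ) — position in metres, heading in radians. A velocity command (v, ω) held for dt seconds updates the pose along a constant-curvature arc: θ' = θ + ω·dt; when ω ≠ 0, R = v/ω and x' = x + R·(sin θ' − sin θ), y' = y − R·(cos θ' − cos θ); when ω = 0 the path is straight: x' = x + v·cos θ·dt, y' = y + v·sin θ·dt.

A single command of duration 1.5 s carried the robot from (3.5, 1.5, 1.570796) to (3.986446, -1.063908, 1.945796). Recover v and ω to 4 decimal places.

Δθ = 1.945796 − 1.570796 = 0.375000
ω = Δθ/dt = 0.375000/1.5 = 0.2500
R = −Δy/(cos θ' − cos θ) = -7.0000
v = R·ω = -7.0000·0.2500 = -1.7500

v = -1.7500, ω = 0.2500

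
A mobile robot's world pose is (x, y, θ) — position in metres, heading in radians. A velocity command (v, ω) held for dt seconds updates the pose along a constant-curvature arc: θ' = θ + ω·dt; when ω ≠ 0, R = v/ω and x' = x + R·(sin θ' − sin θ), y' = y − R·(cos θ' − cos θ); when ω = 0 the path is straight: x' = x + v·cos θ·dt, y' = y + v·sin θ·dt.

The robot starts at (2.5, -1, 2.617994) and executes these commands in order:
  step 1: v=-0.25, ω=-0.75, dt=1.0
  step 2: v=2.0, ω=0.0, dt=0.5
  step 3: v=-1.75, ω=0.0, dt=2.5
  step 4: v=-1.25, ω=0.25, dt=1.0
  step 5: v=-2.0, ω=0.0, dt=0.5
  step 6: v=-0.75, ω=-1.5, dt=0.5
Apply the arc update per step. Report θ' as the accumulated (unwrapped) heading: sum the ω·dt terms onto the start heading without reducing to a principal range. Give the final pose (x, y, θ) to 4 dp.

(4.7343, -6.7702, 1.3680)

step 1: θ'=1.8680 (R=0.3333) → pose (2.6521, -1.1911, 1.8680)
step 2: θ'=1.8680 (straight) → pose (2.3592, -0.2349, 1.8680)
step 3: θ'=1.8680 (straight) → pose (3.6404, -4.4181, 1.8680)
step 4: θ'=2.1180 (R=-5.0000) → pose (4.1513, -5.5554, 2.1180)
step 5: θ'=2.1180 (straight) → pose (4.6716, -6.4094, 2.1180)
step 6: θ'=1.3680 (R=0.5000) → pose (4.7343, -6.7702, 1.3680)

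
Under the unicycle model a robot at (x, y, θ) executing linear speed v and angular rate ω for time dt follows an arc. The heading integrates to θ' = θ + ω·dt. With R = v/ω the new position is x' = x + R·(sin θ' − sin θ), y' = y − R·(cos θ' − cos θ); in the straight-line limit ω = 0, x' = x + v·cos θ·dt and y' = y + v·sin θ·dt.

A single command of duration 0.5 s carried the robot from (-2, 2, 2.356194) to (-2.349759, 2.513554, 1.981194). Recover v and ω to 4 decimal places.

v = 1.2500, ω = -0.7500

Δθ = 1.981194 − 2.356194 = -0.375000
ω = Δθ/dt = -0.375000/0.5 = -0.7500
R = −Δy/(cos θ' − cos θ) = -1.6667
v = R·ω = -1.6667·-0.7500 = 1.2500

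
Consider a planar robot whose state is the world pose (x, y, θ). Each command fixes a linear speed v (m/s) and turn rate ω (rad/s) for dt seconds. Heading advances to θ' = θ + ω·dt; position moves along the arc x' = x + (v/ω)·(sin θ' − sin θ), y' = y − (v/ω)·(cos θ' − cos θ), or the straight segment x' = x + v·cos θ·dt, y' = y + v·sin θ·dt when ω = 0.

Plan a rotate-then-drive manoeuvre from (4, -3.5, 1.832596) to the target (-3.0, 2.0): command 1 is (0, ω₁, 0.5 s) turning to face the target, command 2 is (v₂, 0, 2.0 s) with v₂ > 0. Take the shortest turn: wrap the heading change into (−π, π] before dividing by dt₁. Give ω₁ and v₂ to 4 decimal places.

heading to target = atan2(2−-3.5, -3−4) = 2.4756
Δθ = wrap(2.4756 − 1.8326) = 0.6430; ω₁ = Δθ/dt₁ = 1.2861
distance = √((-3−4)² + (2−-3.5)²) = 8.9022; v₂ = distance/dt₂ = 4.4511

ω₁ = 1.2861, v₂ = 4.4511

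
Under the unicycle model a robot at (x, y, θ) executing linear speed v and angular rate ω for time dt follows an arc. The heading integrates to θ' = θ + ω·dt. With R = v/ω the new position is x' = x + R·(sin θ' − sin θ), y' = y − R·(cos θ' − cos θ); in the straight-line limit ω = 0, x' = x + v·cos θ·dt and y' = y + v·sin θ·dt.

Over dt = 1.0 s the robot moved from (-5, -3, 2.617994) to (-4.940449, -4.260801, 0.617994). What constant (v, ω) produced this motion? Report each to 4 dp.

v = -1.5000, ω = -2.0000

Δθ = 0.617994 − 2.617994 = -2.000000
ω = Δθ/dt = -2.000000/1.0 = -2.0000
R = −Δy/(cos θ' − cos θ) = 0.7500
v = R·ω = 0.7500·-2.0000 = -1.5000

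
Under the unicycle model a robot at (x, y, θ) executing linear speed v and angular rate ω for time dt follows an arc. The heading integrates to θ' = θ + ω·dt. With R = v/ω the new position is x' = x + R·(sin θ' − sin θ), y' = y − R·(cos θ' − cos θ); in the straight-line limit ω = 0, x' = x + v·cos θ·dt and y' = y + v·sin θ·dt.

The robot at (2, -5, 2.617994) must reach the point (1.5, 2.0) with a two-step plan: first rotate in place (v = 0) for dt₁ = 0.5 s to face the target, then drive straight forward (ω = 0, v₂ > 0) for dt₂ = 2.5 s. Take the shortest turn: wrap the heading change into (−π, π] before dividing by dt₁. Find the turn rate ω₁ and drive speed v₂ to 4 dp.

ω₁ = -1.9518, v₂ = 2.8071

heading to target = atan2(2−-5, 1.5−2) = 1.6421
Δθ = wrap(1.6421 − 2.6180) = -0.9759; ω₁ = Δθ/dt₁ = -1.9518
distance = √((1.5−2)² + (2−-5)²) = 7.0178; v₂ = distance/dt₂ = 2.8071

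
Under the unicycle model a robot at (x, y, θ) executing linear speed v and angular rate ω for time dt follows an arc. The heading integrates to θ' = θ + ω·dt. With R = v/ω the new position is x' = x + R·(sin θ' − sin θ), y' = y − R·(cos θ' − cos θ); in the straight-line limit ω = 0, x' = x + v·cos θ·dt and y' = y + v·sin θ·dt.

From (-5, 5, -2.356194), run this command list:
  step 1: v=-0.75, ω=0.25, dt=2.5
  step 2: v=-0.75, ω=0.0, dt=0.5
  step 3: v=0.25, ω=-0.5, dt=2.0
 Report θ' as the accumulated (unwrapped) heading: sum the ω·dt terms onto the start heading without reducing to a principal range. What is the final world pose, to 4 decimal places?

(-4.3940, 6.6337, -2.7312)

step 1: θ'=-1.7312 (R=-3.0000) → pose (-4.1598, 6.6422, -1.7312)
step 2: θ'=-1.7312 (straight) → pose (-4.0999, 7.0124, -1.7312)
step 3: θ'=-2.7312 (R=-0.5000) → pose (-4.3940, 6.6337, -2.7312)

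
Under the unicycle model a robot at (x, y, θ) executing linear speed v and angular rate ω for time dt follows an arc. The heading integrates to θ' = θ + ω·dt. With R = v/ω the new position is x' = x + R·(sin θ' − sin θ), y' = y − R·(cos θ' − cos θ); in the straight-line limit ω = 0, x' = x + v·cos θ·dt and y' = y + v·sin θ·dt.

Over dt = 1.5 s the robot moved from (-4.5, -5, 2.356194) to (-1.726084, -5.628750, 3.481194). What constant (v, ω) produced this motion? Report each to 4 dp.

Δθ = 3.481194 − 2.356194 = 1.125000
ω = Δθ/dt = 1.125000/1.5 = 0.7500
R = Δx/(sin θ' − sin θ) = -2.6667
v = R·ω = -2.6667·0.7500 = -2.0000

v = -2.0000, ω = 0.7500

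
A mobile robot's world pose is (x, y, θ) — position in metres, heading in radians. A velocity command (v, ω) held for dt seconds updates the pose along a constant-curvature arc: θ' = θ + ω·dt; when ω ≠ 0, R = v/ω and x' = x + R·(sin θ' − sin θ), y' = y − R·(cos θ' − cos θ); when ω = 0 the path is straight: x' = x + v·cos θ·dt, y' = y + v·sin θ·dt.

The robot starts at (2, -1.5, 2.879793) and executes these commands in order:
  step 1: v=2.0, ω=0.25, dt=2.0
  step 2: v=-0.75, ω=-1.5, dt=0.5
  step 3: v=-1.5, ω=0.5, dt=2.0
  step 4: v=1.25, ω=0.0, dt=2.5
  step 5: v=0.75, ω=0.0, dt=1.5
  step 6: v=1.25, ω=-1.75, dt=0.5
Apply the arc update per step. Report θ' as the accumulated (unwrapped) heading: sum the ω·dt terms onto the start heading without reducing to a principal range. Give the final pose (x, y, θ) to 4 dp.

(-3.0770, -3.5613, 2.7548)

step 1: θ'=3.3798 (R=8.0000) → pose (-1.9582, -1.4533, 3.3798)
step 2: θ'=2.6298 (R=0.5000) → pose (-1.5953, -1.5032, 2.6298)
step 3: θ'=3.6298 (R=-3.0000) → pose (1.2810, -1.5372, 3.6298)
step 4: θ'=3.6298 (straight) → pose (-1.4789, -3.0029, 3.6298)
step 5: θ'=3.6298 (straight) → pose (-2.4725, -3.5306, 3.6298)
step 6: θ'=2.7548 (R=-0.7143) → pose (-3.0770, -3.5613, 2.7548)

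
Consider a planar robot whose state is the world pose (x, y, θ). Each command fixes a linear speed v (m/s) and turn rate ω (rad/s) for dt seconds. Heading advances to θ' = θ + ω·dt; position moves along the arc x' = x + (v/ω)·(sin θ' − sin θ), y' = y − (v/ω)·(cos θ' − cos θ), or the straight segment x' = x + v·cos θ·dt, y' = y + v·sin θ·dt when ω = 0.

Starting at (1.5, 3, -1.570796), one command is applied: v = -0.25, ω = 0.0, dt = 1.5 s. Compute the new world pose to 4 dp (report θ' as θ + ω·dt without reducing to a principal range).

(1.5000, 3.3750, -1.5708)

θ' = -1.5708 + 0.0·1.5 = -1.5708
ω = 0 → straight: x' = 1.5 + -0.25·cos(-1.5708)·1.5 = 1.5000
y' = 3 + -0.25·sin(-1.5708)·1.5 = 3.3750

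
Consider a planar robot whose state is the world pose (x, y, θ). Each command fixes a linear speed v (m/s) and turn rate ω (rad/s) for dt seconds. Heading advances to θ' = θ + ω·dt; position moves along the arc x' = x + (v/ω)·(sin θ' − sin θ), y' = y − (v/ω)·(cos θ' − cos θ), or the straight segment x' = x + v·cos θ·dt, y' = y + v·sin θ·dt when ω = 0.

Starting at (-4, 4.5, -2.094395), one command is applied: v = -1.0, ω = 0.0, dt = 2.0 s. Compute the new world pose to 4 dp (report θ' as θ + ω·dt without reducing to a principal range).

θ' = -2.0944 + 0.0·2.0 = -2.0944
ω = 0 → straight: x' = -4 + -1.0·cos(-2.0944)·2.0 = -3.0000
y' = 4.5 + -1.0·sin(-2.0944)·2.0 = 6.2321

(-3.0000, 6.2321, -2.0944)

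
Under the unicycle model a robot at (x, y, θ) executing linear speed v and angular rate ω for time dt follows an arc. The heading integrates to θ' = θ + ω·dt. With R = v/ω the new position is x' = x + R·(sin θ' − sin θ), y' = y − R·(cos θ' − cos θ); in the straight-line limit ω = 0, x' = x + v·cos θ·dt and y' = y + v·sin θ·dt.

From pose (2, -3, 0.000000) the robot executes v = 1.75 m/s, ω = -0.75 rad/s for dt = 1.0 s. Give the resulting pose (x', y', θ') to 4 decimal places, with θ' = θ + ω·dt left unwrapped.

(3.5905, -3.6261, -0.7500)

θ' = 0.0000 + -0.75·1.0 = -0.7500
R = v/ω = 1.75/-0.75 = -2.3333
x' = 2 + -2.3333·(sin -0.7500 − sin 0.0000) = 3.5905
y' = -3 − -2.3333·(cos -0.7500 − cos 0.0000) = -3.6261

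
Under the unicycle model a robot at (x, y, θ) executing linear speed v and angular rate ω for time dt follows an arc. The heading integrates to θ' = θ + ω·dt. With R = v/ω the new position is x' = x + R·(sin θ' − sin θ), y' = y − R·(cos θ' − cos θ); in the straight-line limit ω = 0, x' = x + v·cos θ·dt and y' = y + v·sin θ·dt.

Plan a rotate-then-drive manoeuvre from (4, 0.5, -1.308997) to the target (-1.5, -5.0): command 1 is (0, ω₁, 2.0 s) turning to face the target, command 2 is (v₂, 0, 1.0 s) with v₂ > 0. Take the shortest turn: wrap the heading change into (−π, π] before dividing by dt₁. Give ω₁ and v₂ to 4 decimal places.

heading to target = atan2(-5−0.5, -1.5−4) = -2.3562
Δθ = wrap(-2.3562 − -1.3090) = -1.0472; ω₁ = Δθ/dt₁ = -0.5236
distance = √((-1.5−4)² + (-5−0.5)²) = 7.7782; v₂ = distance/dt₂ = 7.7782

ω₁ = -0.5236, v₂ = 7.7782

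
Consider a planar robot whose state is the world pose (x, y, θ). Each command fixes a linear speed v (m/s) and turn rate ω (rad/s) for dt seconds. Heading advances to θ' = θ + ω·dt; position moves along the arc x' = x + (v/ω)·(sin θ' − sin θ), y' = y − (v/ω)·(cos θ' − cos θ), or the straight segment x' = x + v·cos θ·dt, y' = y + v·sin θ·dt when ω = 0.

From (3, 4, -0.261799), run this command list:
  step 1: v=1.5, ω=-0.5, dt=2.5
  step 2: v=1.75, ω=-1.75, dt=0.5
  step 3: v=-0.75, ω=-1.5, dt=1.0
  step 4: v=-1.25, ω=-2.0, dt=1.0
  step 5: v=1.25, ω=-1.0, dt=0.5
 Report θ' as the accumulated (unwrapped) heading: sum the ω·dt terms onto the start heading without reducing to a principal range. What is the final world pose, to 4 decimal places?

step 1: θ'=-1.5118 (R=-3.0000) → pose (5.2183, 1.2791, -1.5118)
step 2: θ'=-2.3868 (R=-1.0000) → pose (4.9052, 0.4917, -2.3868)
step 3: θ'=-3.8868 (R=0.5000) → pose (5.5868, 0.4950, -3.8868)
step 4: θ'=-5.8868 (R=0.6250) → pose (5.4043, -0.5409, -5.8868)
step 5: θ'=-6.3868 (R=-1.2500) → pose (6.0162, -0.4507, -6.3868)

(6.0162, -0.4507, -6.3868)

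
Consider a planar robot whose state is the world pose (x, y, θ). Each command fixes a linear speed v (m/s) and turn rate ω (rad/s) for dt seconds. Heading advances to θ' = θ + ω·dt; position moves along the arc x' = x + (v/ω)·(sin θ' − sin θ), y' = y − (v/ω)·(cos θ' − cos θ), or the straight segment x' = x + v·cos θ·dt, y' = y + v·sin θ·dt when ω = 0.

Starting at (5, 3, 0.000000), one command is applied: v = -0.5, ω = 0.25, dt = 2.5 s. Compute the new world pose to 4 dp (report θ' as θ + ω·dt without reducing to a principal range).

θ' = 0.0000 + 0.25·2.5 = 0.6250
R = v/ω = -0.5/0.25 = -2.0000
x' = 5 + -2.0000·(sin 0.6250 − sin 0.0000) = 3.8298
y' = 3 − -2.0000·(cos 0.6250 − cos 0.0000) = 2.6219

(3.8298, 2.6219, 0.6250)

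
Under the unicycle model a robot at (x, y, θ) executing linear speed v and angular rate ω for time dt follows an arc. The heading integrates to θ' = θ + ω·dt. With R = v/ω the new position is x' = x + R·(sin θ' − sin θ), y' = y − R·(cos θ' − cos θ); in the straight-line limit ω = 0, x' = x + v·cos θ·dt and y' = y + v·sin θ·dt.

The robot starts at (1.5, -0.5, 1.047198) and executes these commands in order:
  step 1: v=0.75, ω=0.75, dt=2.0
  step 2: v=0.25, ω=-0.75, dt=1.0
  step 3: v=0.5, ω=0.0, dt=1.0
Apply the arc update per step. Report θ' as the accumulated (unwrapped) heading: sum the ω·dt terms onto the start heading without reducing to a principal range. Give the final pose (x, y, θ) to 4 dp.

step 1: θ'=2.5472 (R=1.0000) → pose (1.1940, 0.8285, 2.5472)
step 2: θ'=1.7972 (R=-0.3333) → pose (1.0558, 1.0298, 1.7972)
step 3: θ'=1.7972 (straight) → pose (0.9436, 1.5171, 1.7972)

(0.9436, 1.5171, 1.7972)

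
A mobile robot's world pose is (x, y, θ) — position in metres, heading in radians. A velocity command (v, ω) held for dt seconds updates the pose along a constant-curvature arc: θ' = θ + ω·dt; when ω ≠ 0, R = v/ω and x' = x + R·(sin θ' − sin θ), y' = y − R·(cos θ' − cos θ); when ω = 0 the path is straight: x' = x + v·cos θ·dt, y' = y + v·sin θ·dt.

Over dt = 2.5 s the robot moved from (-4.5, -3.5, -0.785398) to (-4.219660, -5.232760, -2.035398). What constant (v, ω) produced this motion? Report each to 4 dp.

v = 0.7500, ω = -0.5000

Δθ = -2.035398 − -0.785398 = -1.250000
ω = Δθ/dt = -1.250000/2.5 = -0.5000
R = −Δy/(cos θ' − cos θ) = -1.5000
v = R·ω = -1.5000·-0.5000 = 0.7500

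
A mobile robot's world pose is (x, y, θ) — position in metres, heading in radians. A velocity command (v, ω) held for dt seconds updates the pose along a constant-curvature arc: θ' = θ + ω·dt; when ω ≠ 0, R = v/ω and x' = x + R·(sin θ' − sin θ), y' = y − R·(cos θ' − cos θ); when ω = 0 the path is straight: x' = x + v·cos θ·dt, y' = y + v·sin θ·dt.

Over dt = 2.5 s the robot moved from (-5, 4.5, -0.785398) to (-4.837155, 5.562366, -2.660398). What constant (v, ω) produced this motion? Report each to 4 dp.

v = -0.5000, ω = -0.7500

Δθ = -2.660398 − -0.785398 = -1.875000
ω = Δθ/dt = -1.875000/2.5 = -0.7500
R = −Δy/(cos θ' − cos θ) = 0.6667
v = R·ω = 0.6667·-0.7500 = -0.5000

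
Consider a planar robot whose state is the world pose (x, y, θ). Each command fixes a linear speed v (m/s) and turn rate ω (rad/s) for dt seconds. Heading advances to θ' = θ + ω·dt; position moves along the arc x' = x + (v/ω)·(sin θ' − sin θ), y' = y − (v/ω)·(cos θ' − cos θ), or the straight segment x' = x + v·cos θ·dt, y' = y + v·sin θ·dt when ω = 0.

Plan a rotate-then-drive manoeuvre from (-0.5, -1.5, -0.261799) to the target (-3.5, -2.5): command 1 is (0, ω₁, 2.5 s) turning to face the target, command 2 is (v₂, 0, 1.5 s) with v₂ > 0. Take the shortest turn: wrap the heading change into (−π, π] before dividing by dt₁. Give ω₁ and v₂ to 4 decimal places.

ω₁ = -1.0232, v₂ = 2.1082

heading to target = atan2(-2.5−-1.5, -3.5−-0.5) = -2.8198
Δθ = wrap(-2.8198 − -0.2618) = -2.5580; ω₁ = Δθ/dt₁ = -1.0232
distance = √((-3.5−-0.5)² + (-2.5−-1.5)²) = 3.1623; v₂ = distance/dt₂ = 2.1082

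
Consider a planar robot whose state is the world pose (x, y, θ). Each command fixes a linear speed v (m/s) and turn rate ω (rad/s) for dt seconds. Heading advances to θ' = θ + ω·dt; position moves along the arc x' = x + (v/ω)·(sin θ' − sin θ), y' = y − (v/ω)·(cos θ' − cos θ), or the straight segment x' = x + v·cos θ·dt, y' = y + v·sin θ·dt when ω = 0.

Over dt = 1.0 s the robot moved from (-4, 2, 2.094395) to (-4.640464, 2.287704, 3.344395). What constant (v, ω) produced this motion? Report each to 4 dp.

Δθ = 3.344395 − 2.094395 = 1.250000
ω = Δθ/dt = 1.250000/1.0 = 1.2500
R = Δx/(sin θ' − sin θ) = 0.6000
v = R·ω = 0.6000·1.2500 = 0.7500

v = 0.7500, ω = 1.2500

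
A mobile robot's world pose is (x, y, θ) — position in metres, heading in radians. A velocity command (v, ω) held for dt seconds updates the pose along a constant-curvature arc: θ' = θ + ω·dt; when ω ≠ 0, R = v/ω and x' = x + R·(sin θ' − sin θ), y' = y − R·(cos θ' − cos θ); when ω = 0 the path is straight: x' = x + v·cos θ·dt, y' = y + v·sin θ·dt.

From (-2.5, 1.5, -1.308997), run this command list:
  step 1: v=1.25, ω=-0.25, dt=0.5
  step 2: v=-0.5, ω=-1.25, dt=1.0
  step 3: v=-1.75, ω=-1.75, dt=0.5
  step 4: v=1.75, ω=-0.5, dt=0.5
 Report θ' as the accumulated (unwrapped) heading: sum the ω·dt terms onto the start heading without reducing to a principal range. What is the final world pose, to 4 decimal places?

step 1: θ'=-1.4340 (R=-5.0000) → pose (-2.3763, 0.8878, -1.4340)
step 2: θ'=-2.6840 (R=0.4000) → pose (-2.1568, 1.3012, -2.6840)
step 3: θ'=-3.5590 (R=1.0000) → pose (-1.3096, 1.3182, -3.5590)
step 4: θ'=-3.8090 (R=-3.5000) → pose (-2.0571, 1.7687, -3.8090)

(-2.0571, 1.7687, -3.8090)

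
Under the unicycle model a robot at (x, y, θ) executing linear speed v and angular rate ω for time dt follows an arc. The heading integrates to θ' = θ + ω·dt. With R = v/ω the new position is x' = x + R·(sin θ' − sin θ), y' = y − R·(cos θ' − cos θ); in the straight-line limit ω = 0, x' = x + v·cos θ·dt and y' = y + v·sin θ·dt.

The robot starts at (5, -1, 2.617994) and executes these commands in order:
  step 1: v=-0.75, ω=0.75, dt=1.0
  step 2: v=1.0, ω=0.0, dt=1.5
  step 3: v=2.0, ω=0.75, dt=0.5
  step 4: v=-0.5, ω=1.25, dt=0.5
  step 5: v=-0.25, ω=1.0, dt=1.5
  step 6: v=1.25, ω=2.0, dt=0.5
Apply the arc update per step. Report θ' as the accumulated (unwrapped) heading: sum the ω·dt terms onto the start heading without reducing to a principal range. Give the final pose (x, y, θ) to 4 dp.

(3.9654, -1.2863, 6.8680)

step 1: θ'=3.3680 (R=-1.0000) → pose (5.7245, -1.1085, 3.3680)
step 2: θ'=3.3680 (straight) → pose (4.2628, -1.4452, 3.3680)
step 3: θ'=3.7430 (R=2.6667) → pose (3.3525, -1.8450, 3.7430)
step 4: θ'=4.3680 (R=-0.4000) → pose (3.5027, -1.6502, 4.3680)
step 5: θ'=5.8680 (R=-0.2500) → pose (3.3683, -1.3371, 5.8680)
step 6: θ'=6.8680 (R=0.6250) → pose (3.9654, -1.2863, 6.8680)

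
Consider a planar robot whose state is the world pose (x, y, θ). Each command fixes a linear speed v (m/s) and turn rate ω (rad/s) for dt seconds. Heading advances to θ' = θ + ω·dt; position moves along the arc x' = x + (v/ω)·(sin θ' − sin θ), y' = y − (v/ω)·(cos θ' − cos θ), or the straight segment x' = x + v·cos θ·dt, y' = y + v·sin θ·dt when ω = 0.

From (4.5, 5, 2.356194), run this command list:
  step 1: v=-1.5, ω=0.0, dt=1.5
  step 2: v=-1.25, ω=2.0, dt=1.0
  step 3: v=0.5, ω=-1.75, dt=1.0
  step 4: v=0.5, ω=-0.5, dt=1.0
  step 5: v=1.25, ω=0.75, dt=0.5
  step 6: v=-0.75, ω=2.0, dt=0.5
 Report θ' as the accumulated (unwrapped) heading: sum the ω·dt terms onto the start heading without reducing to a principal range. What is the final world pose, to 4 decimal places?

(6.2992, 4.2453, 3.4812)

step 1: θ'=2.3562 (straight) → pose (6.0910, 3.4090, 2.3562)
step 2: θ'=4.3562 (R=-0.6250) → pose (7.1187, 3.6330, 4.3562)
step 3: θ'=2.6062 (R=-0.2857) → pose (6.7052, 3.4869, 2.6062)
step 4: θ'=2.1062 (R=-1.0000) → pose (6.3553, 3.8368, 2.1062)
step 5: θ'=2.4812 (R=1.6667) → pose (5.9442, 4.3027, 2.4812)
step 6: θ'=3.4812 (R=-0.3750) → pose (6.2992, 4.2453, 3.4812)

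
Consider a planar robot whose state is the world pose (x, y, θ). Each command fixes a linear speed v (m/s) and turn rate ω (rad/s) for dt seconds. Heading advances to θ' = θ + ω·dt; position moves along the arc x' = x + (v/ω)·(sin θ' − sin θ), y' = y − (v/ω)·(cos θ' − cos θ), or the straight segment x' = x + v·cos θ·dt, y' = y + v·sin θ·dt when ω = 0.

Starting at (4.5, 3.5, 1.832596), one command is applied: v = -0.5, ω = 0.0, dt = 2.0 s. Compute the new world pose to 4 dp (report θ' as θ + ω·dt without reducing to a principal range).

(4.7588, 2.5341, 1.8326)

θ' = 1.8326 + 0.0·2.0 = 1.8326
ω = 0 → straight: x' = 4.5 + -0.5·cos(1.8326)·2.0 = 4.7588
y' = 3.5 + -0.5·sin(1.8326)·2.0 = 2.5341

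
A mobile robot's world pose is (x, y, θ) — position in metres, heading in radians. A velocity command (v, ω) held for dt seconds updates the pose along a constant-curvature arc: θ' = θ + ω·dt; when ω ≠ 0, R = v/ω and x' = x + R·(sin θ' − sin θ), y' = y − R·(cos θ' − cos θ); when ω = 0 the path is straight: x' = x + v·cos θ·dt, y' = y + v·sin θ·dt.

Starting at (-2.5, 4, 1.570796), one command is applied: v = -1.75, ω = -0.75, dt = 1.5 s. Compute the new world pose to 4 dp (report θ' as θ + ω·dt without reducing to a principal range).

θ' = 1.5708 + -0.75·1.5 = 0.4458
R = v/ω = -1.75/-0.75 = 2.3333
x' = -2.5 + 2.3333·(sin 0.4458 − sin 1.5708) = -3.8273
y' = 4 − 2.3333·(cos 0.4458 − cos 1.5708) = 1.8947

(-3.8273, 1.8947, 0.4458)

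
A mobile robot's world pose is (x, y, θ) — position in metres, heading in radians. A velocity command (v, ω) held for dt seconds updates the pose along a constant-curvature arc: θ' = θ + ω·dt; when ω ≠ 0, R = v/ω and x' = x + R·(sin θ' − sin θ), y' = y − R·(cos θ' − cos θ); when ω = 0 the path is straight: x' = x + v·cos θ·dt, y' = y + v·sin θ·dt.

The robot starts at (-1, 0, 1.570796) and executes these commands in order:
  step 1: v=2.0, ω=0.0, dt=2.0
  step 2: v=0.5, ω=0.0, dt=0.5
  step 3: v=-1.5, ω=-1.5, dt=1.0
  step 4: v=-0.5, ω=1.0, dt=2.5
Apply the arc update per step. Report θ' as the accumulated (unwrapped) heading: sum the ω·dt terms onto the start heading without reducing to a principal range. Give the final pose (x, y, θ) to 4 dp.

step 1: θ'=1.5708 (straight) → pose (-1.0000, 4.0000, 1.5708)
step 2: θ'=1.5708 (straight) → pose (-1.0000, 4.2500, 1.5708)
step 3: θ'=0.0708 (R=1.0000) → pose (-1.9293, 3.2525, 0.0708)
step 4: θ'=2.5708 (R=-0.5000) → pose (-2.1640, 2.3330, 2.5708)

(-2.1640, 2.3330, 2.5708)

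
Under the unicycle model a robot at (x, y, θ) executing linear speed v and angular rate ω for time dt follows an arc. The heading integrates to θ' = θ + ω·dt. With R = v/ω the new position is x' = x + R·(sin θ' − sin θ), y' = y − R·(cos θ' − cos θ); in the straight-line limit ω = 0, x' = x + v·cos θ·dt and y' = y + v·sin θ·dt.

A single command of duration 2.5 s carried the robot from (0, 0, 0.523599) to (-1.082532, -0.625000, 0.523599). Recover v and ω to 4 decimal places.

v = -0.5000, ω = 0.0000

Δθ = 0.523599 − 0.523599 = 0.000000
ω = Δθ/dt = 0.000000/2.5 = 0.0000
ω = 0 → v = (Δx·cos θ + Δy·sin θ)/dt = -0.5000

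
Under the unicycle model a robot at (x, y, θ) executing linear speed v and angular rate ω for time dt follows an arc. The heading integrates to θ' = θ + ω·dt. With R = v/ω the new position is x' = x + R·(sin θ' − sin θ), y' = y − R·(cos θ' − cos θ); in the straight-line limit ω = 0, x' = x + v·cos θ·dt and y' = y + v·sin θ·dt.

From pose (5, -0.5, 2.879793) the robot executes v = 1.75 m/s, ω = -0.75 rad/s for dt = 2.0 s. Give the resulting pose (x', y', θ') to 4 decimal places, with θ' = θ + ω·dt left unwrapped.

θ' = 2.8798 + -0.75·2.0 = 1.3798
R = v/ω = 1.75/-0.75 = -2.3333
x' = 5 + -2.3333·(sin 1.3798 − sin 2.8798) = 3.3130
y' = -0.5 − -2.3333·(cos 1.3798 − cos 2.8798) = 2.1968

(3.3130, 2.1968, 1.3798)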